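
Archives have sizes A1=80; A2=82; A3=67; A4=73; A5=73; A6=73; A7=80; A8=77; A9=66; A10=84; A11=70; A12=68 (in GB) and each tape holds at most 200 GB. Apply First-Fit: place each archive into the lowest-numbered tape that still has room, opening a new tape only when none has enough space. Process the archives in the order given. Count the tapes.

Put A1 (80 GB) in tape 1; 120 GB remain.
Put A2 (82 GB) in tape 1; 38 GB remain.
Put A3 (67 GB) in tape 2; 133 GB remain.
Put A4 (73 GB) in tape 2; 60 GB remain.
Put A5 (73 GB) in tape 3; 127 GB remain.
Put A6 (73 GB) in tape 3; 54 GB remain.
Put A7 (80 GB) in tape 4; 120 GB remain.
Put A8 (77 GB) in tape 4; 43 GB remain.
Put A9 (66 GB) in tape 5; 134 GB remain.
Put A10 (84 GB) in tape 5; 50 GB remain.
Put A11 (70 GB) in tape 6; 130 GB remain.
Put A12 (68 GB) in tape 6; 62 GB remain.

6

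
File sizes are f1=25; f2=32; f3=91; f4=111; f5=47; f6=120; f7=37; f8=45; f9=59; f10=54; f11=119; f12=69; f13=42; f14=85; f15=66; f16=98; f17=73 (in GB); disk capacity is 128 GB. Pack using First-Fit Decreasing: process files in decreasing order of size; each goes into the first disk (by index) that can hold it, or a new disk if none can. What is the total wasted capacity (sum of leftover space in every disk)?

Sorted descending: 120, 119, 111, 98, 91, 85, 73, 69, 66, 59, 54, 47, 45, 42, 37, 32, 25.
disk 1: place 120 GB, 8 GB left
disk 2: place 119 GB, 9 GB left
disk 3: place 111 GB, 17 GB left
disk 4: place 98 GB, 30 GB left
disk 5: place 91 GB, 37 GB left
disk 6: place 85 GB, 43 GB left
disk 7: place 73 GB, 55 GB left
disk 8: place 69 GB, 59 GB left
disk 9: place 66 GB, 62 GB left
disk 8: place 59 GB, 0 GB left
disk 7: place 54 GB, 1 GB left
disk 9: place 47 GB, 15 GB left
disk 10: place 45 GB, 83 GB left
disk 6: place 42 GB, 1 GB left
disk 5: place 37 GB, 0 GB left
disk 10: place 32 GB, 51 GB left
disk 4: place 25 GB, 5 GB left
10 disks × 128 GB = 1280 GB; used 1173 GB; unused 107 GB.

107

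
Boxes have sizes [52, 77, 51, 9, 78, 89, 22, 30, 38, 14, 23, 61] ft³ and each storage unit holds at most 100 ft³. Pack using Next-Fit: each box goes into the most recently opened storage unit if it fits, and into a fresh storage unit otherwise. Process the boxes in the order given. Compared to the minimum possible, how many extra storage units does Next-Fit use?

1

Next-Fit: [52] [77] [51,9] [78] [89] [22,30,38] [14,23,61] → 7 storage units.
Total size 544 ft³; any packing needs at least ⌈544/100⌉ = 6 storage units.
An optimal packing achieves that bound: [89,9] [78,22] [77,23] [61,38] [52,30,14] [51] → 6 storage units.
Excess: 7 − 6 = 1.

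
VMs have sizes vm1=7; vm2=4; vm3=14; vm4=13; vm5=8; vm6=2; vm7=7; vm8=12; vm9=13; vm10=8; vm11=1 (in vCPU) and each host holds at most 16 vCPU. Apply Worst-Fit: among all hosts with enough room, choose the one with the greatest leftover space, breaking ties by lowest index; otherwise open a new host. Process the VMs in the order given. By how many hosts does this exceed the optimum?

1

Worst-Fit: [7,4] [14] [13] [8,2,1] [7,8] [12] [13] → 7 hosts.
Total size 89 vCPU; any packing needs at least ⌈89/16⌉ = 6 hosts.
An optimal packing achieves that bound: [14,2] [13,1] [13] [12,4] [8,8] [7,7] → 6 hosts.
Excess: 7 − 6 = 1.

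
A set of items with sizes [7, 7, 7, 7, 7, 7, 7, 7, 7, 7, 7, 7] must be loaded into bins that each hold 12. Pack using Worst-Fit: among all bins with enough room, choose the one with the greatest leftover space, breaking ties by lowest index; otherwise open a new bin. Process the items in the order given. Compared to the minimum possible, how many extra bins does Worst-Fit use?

Worst-Fit: [7] [7] [7] [7] [7] [7] [7] [7] [7] [7] [7] [7] → 12 bins.
12 items exceed 6 (half the capacity), and no two of those can share a bin, so at least 12 bins are needed.
So 12 is already optimal.

0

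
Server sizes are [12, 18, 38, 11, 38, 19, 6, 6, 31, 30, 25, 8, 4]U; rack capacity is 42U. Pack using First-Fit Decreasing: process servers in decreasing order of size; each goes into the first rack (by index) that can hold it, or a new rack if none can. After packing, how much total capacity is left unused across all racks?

48

Sorted descending: 38, 38, 31, 30, 25, 19, 18, 12, 11, 8, 6, 6, 4.
rack 1: place 38U, 4U left
rack 2: place 38U, 4U left
rack 3: place 31U, 11U left
rack 4: place 30U, 12U left
rack 5: place 25U, 17U left
rack 6: place 19U, 23U left
rack 6: place 18U, 5U left
rack 4: place 12U, 0U left
rack 3: place 11U, 0U left
rack 5: place 8U, 9U left
rack 5: place 6U, 3U left
rack 7: place 6U, 36U left
rack 1: place 4U, 0U left
7 racks × 42U = 294U; used 246U; unused 48U.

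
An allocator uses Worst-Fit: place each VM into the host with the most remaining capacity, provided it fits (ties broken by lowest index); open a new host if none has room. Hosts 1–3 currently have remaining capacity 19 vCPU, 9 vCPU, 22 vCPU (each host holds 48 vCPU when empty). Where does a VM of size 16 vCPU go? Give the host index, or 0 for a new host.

Hosts with room: host 1 (19 vCPU), host 3 (22 vCPU).
Most room is host 3 with 22 vCPU free.

3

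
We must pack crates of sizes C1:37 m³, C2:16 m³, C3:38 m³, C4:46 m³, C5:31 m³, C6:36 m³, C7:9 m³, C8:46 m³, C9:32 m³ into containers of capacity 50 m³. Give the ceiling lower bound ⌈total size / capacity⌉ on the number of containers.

6

Total size = 37 + 16 + 38 + 46 + 31 + 36 + 9 + 46 + 32 = 291 m³.
⌈291 / 50⌉ = 6.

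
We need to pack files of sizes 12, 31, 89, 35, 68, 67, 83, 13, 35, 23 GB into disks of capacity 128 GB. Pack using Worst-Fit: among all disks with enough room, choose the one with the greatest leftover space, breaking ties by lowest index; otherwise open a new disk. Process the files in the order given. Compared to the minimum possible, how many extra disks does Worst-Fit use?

Worst-Fit: [12,31,35,23] [89] [68,35] [67,13] [83] → 5 disks.
Total size 456 GB; any packing needs at least ⌈456/128⌉ = 4 disks.
An optimal packing achieves that bound: [89,35] [83,35] [68,31,23] [67,13,12] → 4 disks.
Excess: 5 − 4 = 1.

1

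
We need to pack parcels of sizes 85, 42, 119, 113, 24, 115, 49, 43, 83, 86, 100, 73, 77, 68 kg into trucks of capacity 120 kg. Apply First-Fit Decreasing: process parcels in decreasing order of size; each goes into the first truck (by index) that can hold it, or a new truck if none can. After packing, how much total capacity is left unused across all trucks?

Sorted descending: 119, 115, 113, 100, 86, 85, 83, 77, 73, 68, 49, 43, 42, 24.
Put 119 kg in truck 1; 1 kg remain.
Put 115 kg in truck 2; 5 kg remain.
Put 113 kg in truck 3; 7 kg remain.
Put 100 kg in truck 4; 20 kg remain.
Put 86 kg in truck 5; 34 kg remain.
Put 85 kg in truck 6; 35 kg remain.
Put 83 kg in truck 7; 37 kg remain.
Put 77 kg in truck 8; 43 kg remain.
Put 73 kg in truck 9; 47 kg remain.
Put 68 kg in truck 10; 52 kg remain.
Put 49 kg in truck 10; 3 kg remain.
Put 43 kg in truck 8; 0 kg remain.
Put 42 kg in truck 9; 5 kg remain.
Put 24 kg in truck 5; 10 kg remain.
10 trucks × 120 kg = 1200 kg; used 1077 kg; unused 123 kg.

123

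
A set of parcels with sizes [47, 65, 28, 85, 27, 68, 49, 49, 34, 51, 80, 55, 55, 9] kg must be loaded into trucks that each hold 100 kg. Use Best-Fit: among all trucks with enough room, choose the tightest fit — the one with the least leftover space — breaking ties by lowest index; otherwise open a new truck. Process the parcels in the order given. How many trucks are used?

9 trucks

truck 1: place 47 kg, 53 kg left
truck 2: place 65 kg, 35 kg left
truck 2: place 28 kg, 7 kg left
truck 3: place 85 kg, 15 kg left
truck 1: place 27 kg, 26 kg left
truck 4: place 68 kg, 32 kg left
truck 5: place 49 kg, 51 kg left
truck 5: place 49 kg, 2 kg left
truck 6: place 34 kg, 66 kg left
truck 6: place 51 kg, 15 kg left
truck 7: place 80 kg, 20 kg left
truck 8: place 55 kg, 45 kg left
truck 9: place 55 kg, 45 kg left
truck 3: place 9 kg, 6 kg left
Final trucks: [47,27] [65,28] [85,9] [68] [49,49] [34,51] [80] [55] [55].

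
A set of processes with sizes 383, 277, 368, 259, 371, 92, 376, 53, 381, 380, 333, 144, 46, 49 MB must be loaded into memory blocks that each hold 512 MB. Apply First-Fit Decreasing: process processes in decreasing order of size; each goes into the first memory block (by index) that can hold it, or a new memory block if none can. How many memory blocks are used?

9

Sorted descending: 383, 381, 380, 376, 371, 368, 333, 277, 259, 144, 92, 53, 49, 46.
383 MB → memory block 1 (remaining 129 MB)
381 MB → memory block 2 (remaining 131 MB)
380 MB → memory block 3 (remaining 132 MB)
376 MB → memory block 4 (remaining 136 MB)
371 MB → memory block 5 (remaining 141 MB)
368 MB → memory block 6 (remaining 144 MB)
333 MB → memory block 7 (remaining 179 MB)
277 MB → memory block 8 (remaining 235 MB)
259 MB → memory block 9 (remaining 253 MB)
144 MB → memory block 6 (remaining 0 MB)
92 MB → memory block 1 (remaining 37 MB)
53 MB → memory block 2 (remaining 78 MB)
49 MB → memory block 2 (remaining 29 MB)
46 MB → memory block 3 (remaining 86 MB)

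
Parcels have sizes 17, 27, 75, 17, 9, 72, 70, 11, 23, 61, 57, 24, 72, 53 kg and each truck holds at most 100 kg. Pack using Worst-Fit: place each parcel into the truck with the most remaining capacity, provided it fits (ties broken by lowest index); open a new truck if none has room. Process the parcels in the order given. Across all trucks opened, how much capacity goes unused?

Put 17 kg in truck 1; 83 kg remain.
Put 27 kg in truck 1; 56 kg remain.
Put 75 kg in truck 2; 25 kg remain.
Put 17 kg in truck 1; 39 kg remain.
Put 9 kg in truck 1; 30 kg remain.
Put 72 kg in truck 3; 28 kg remain.
Put 70 kg in truck 4; 30 kg remain.
Put 11 kg in truck 1; 19 kg remain.
Put 23 kg in truck 4; 7 kg remain.
Put 61 kg in truck 5; 39 kg remain.
Put 57 kg in truck 6; 43 kg remain.
Put 24 kg in truck 6; 19 kg remain.
Put 72 kg in truck 7; 28 kg remain.
Put 53 kg in truck 8; 47 kg remain.
8 trucks × 100 kg = 800 kg; used 588 kg; unused 212 kg.

212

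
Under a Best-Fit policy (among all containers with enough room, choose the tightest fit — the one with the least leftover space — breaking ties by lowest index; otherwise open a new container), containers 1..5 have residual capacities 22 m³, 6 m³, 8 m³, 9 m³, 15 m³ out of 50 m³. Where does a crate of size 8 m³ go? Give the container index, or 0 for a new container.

Containers with room: container 1 (22 m³), container 3 (8 m³), container 4 (9 m³), container 5 (15 m³).
Tightest fit is container 3 with 8 m³ free.

3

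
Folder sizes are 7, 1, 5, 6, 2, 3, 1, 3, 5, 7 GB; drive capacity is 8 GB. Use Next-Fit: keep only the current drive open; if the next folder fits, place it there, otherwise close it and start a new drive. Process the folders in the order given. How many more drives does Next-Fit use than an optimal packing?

Next-Fit: [7,1] [5] [6,2] [3,1,3] [5] [7] → 6 drives.
Total size 40 GB; any packing needs at least ⌈40/8⌉ = 5 drives.
An optimal packing achieves that bound: [7,1] [7,1] [6,2] [5,3] [5,3] → 5 drives.
Excess: 6 − 5 = 1.

1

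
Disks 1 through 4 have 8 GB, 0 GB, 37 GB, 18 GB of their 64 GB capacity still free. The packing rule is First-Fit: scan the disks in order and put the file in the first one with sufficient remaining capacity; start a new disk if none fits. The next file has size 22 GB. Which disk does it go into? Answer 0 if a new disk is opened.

Disks with room: disk 3 (37 GB).
The first with room is disk 3.

3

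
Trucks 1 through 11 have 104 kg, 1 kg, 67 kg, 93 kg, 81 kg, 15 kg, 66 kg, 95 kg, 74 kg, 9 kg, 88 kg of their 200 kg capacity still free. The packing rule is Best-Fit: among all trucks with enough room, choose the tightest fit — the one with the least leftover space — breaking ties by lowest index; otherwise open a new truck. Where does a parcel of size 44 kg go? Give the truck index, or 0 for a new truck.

Trucks with room: truck 1 (104 kg), truck 3 (67 kg), truck 4 (93 kg), truck 5 (81 kg), truck 7 (66 kg), truck 8 (95 kg), truck 9 (74 kg), truck 11 (88 kg).
Tightest fit is truck 7 with 66 kg free.

7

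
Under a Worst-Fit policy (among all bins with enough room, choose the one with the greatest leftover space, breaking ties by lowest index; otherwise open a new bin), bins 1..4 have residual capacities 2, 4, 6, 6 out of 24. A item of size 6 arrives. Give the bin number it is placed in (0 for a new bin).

Bins with room: bin 3 (6), bin 4 (6).
Most room is bin 3 with 6 free.

3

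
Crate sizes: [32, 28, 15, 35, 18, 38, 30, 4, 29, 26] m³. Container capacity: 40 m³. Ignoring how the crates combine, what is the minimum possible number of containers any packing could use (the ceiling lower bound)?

7

Total size = 32 + 28 + 15 + 35 + 18 + 38 + 30 + 4 + 29 + 26 = 255 m³.
⌈255 / 40⌉ = 7.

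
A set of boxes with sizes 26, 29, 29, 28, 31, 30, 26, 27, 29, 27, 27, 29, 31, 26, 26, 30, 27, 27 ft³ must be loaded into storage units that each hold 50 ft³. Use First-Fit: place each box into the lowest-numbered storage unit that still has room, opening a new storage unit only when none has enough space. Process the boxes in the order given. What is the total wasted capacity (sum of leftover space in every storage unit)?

26 ft³ → storage unit 1 (remaining 24 ft³)
29 ft³ → storage unit 2 (remaining 21 ft³)
29 ft³ → storage unit 3 (remaining 21 ft³)
28 ft³ → storage unit 4 (remaining 22 ft³)
31 ft³ → storage unit 5 (remaining 19 ft³)
30 ft³ → storage unit 6 (remaining 20 ft³)
26 ft³ → storage unit 7 (remaining 24 ft³)
27 ft³ → storage unit 8 (remaining 23 ft³)
29 ft³ → storage unit 9 (remaining 21 ft³)
27 ft³ → storage unit 10 (remaining 23 ft³)
27 ft³ → storage unit 11 (remaining 23 ft³)
29 ft³ → storage unit 12 (remaining 21 ft³)
31 ft³ → storage unit 13 (remaining 19 ft³)
26 ft³ → storage unit 14 (remaining 24 ft³)
26 ft³ → storage unit 15 (remaining 24 ft³)
30 ft³ → storage unit 16 (remaining 20 ft³)
27 ft³ → storage unit 17 (remaining 23 ft³)
27 ft³ → storage unit 18 (remaining 23 ft³)
18 storage units × 50 ft³ = 900 ft³; used 505 ft³; unused 395 ft³.

395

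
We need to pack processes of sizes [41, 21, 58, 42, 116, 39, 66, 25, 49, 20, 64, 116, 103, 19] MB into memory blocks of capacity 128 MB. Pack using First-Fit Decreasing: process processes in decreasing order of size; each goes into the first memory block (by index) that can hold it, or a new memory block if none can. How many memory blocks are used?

7

Sorted descending: 116, 116, 103, 66, 64, 58, 49, 42, 41, 39, 25, 21, 20, 19.
Put 116 MB in memory block 1; 12 MB remain.
Put 116 MB in memory block 2; 12 MB remain.
Put 103 MB in memory block 3; 25 MB remain.
Put 66 MB in memory block 4; 62 MB remain.
Put 64 MB in memory block 5; 64 MB remain.
Put 58 MB in memory block 4; 4 MB remain.
Put 49 MB in memory block 5; 15 MB remain.
Put 42 MB in memory block 6; 86 MB remain.
Put 41 MB in memory block 6; 45 MB remain.
Put 39 MB in memory block 6; 6 MB remain.
Put 25 MB in memory block 3; 0 MB remain.
Put 21 MB in memory block 7; 107 MB remain.
Put 20 MB in memory block 7; 87 MB remain.
Put 19 MB in memory block 7; 68 MB remain.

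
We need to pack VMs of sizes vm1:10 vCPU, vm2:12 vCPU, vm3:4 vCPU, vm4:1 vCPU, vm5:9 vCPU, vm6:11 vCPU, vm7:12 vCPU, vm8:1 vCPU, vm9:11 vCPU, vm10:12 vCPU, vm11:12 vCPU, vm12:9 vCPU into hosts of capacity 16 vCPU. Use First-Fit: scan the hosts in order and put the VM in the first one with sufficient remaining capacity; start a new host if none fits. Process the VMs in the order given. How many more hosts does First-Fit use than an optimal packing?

First-Fit: [10,4,1,1] [12] [9] [11] [12] [11] [12] [12] [9] → 9 hosts.
9 VMs exceed 8 vCPU (half the capacity), and no two of those can share a host, so at least 9 hosts are needed.
So 9 is already optimal.

0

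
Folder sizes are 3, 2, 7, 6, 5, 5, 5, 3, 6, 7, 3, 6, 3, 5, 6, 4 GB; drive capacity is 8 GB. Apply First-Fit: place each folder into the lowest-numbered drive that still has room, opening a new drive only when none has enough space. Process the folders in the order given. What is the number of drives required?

drive 1: place 3 GB, 5 GB left
drive 1: place 2 GB, 3 GB left
drive 2: place 7 GB, 1 GB left
drive 3: place 6 GB, 2 GB left
drive 4: place 5 GB, 3 GB left
drive 5: place 5 GB, 3 GB left
drive 6: place 5 GB, 3 GB left
drive 1: place 3 GB, 0 GB left
drive 7: place 6 GB, 2 GB left
drive 8: place 7 GB, 1 GB left
drive 4: place 3 GB, 0 GB left
drive 9: place 6 GB, 2 GB left
drive 5: place 3 GB, 0 GB left
drive 10: place 5 GB, 3 GB left
drive 11: place 6 GB, 2 GB left
drive 12: place 4 GB, 4 GB left
Final drives: [3,2,3] [7] [6] [5,3] [5,3] [5] [6] [7] [6] [5] [6] [4].

12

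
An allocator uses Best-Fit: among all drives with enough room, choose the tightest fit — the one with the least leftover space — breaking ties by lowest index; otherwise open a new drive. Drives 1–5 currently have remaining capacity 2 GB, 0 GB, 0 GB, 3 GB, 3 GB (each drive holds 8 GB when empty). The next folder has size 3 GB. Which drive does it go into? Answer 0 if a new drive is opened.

Drives with room: drive 4 (3 GB), drive 5 (3 GB).
Tightest fit is drive 4 with 3 GB free.

4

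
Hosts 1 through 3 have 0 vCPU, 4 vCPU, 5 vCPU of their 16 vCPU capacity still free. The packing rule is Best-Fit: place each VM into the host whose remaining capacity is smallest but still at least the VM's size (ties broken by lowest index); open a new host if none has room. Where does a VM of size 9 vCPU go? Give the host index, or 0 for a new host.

No host has ≥ 9 vCPU free, so a new host is opened.

0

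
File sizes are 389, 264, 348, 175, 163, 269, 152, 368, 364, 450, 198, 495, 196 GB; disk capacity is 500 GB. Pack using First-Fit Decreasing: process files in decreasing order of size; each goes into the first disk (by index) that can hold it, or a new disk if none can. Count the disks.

9 disks

Sorted descending: 495, 450, 389, 368, 364, 348, 269, 264, 198, 196, 175, 163, 152.
495 GB → disk 1 (remaining 5 GB)
450 GB → disk 2 (remaining 50 GB)
389 GB → disk 3 (remaining 111 GB)
368 GB → disk 4 (remaining 132 GB)
364 GB → disk 5 (remaining 136 GB)
348 GB → disk 6 (remaining 152 GB)
269 GB → disk 7 (remaining 231 GB)
264 GB → disk 8 (remaining 236 GB)
198 GB → disk 7 (remaining 33 GB)
196 GB → disk 8 (remaining 40 GB)
175 GB → disk 9 (remaining 325 GB)
163 GB → disk 9 (remaining 162 GB)
152 GB → disk 6 (remaining 0 GB)
Final disks: [495] [450] [389] [368] [364] [348,152] [269,198] [264,196] [175,163].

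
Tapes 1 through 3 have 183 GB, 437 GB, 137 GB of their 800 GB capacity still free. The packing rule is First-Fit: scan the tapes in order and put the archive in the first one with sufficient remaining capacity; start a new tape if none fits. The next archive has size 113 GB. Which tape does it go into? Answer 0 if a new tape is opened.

Tapes with room: tape 1 (183 GB), tape 2 (437 GB), tape 3 (137 GB).
The first with room is tape 1.

1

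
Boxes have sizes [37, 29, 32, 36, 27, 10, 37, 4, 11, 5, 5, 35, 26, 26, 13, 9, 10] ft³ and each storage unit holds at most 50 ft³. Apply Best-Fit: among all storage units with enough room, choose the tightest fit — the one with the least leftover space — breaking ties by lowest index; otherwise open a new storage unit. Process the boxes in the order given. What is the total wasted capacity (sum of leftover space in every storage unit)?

Put 37 ft³ in storage unit 1; 13 ft³ remain.
Put 29 ft³ in storage unit 2; 21 ft³ remain.
Put 32 ft³ in storage unit 3; 18 ft³ remain.
Put 36 ft³ in storage unit 4; 14 ft³ remain.
Put 27 ft³ in storage unit 5; 23 ft³ remain.
Put 10 ft³ in storage unit 1; 3 ft³ remain.
Put 37 ft³ in storage unit 6; 13 ft³ remain.
Put 4 ft³ in storage unit 6; 9 ft³ remain.
Put 11 ft³ in storage unit 4; 3 ft³ remain.
Put 5 ft³ in storage unit 6; 4 ft³ remain.
Put 5 ft³ in storage unit 3; 13 ft³ remain.
Put 35 ft³ in storage unit 7; 15 ft³ remain.
Put 26 ft³ in storage unit 8; 24 ft³ remain.
Put 26 ft³ in storage unit 9; 24 ft³ remain.
Put 13 ft³ in storage unit 3; 0 ft³ remain.
Put 9 ft³ in storage unit 7; 6 ft³ remain.
Put 10 ft³ in storage unit 2; 11 ft³ remain.
9 storage units × 50 ft³ = 450 ft³; used 352 ft³; unused 98 ft³.

98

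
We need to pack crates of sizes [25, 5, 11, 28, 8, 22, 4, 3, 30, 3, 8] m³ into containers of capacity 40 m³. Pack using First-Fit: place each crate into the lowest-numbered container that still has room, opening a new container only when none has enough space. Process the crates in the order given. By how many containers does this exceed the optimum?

First-Fit: [25,5,8] [11,28] [22,4,3,3,8] [30] → 4 containers.
Total size 147 m³; any packing needs at least ⌈147/40⌉ = 4 containers.
So 4 is already optimal.

0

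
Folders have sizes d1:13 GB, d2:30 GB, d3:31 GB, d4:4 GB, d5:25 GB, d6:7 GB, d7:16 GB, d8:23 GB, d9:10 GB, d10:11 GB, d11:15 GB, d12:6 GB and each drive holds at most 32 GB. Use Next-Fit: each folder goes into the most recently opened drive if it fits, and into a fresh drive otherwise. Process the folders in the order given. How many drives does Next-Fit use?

drive 1: place d1 (13 GB), 19 GB left
drive 2: place d2 (30 GB), 2 GB left
drive 3: place d3 (31 GB), 1 GB left
drive 4: place d4 (4 GB), 28 GB left
drive 4: place d5 (25 GB), 3 GB left
drive 5: place d6 (7 GB), 25 GB left
drive 5: place d7 (16 GB), 9 GB left
drive 6: place d8 (23 GB), 9 GB left
drive 7: place d9 (10 GB), 22 GB left
drive 7: place d10 (11 GB), 11 GB left
drive 8: place d11 (15 GB), 17 GB left
drive 8: place d12 (6 GB), 11 GB left

8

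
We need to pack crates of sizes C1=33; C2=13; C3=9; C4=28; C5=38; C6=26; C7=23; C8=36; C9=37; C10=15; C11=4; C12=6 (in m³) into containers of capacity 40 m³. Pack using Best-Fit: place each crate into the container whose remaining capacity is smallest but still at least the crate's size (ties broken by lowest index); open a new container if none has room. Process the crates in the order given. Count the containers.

C1 (33 m³) → container 1 (remaining 7 m³)
C2 (13 m³) → container 2 (remaining 27 m³)
C3 (9 m³) → container 2 (remaining 18 m³)
C4 (28 m³) → container 3 (remaining 12 m³)
C5 (38 m³) → container 4 (remaining 2 m³)
C6 (26 m³) → container 5 (remaining 14 m³)
C7 (23 m³) → container 6 (remaining 17 m³)
C8 (36 m³) → container 7 (remaining 4 m³)
C9 (37 m³) → container 8 (remaining 3 m³)
C10 (15 m³) → container 6 (remaining 2 m³)
C11 (4 m³) → container 7 (remaining 0 m³)
C12 (6 m³) → container 1 (remaining 1 m³)

8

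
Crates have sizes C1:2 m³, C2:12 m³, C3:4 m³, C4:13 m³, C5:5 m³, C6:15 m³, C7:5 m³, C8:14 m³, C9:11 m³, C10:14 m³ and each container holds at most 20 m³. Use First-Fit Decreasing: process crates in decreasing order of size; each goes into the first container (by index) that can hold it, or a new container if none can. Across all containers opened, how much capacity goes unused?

Sorted descending: 15, 14, 14, 13, 12, 11, 5, 5, 4, 2.
container 1: place 15 m³, 5 m³ left
container 2: place 14 m³, 6 m³ left
container 3: place 14 m³, 6 m³ left
container 4: place 13 m³, 7 m³ left
container 5: place 12 m³, 8 m³ left
container 6: place 11 m³, 9 m³ left
container 1: place 5 m³, 0 m³ left
container 2: place 5 m³, 1 m³ left
container 3: place 4 m³, 2 m³ left
container 3: place 2 m³, 0 m³ left
6 containers × 20 m³ = 120 m³; used 95 m³; unused 25 m³.

25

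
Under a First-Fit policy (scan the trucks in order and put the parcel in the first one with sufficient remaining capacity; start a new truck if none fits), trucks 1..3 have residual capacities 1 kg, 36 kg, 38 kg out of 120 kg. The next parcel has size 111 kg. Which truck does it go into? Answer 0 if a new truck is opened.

0

No truck has ≥ 111 kg free, so a new truck is opened.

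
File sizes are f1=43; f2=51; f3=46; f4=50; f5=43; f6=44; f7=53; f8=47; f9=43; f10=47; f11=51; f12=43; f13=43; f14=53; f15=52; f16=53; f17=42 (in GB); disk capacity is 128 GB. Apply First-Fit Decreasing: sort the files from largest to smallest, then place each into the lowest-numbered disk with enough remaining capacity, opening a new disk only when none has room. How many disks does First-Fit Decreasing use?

Sorted descending: 53, 53, 53, 52, 51, 51, 50, 47, 47, 46, 44, 43, 43, 43, 43, 43, 42.
Put 53 GB in disk 1; 75 GB remain.
Put 53 GB in disk 1; 22 GB remain.
Put 53 GB in disk 2; 75 GB remain.
Put 52 GB in disk 2; 23 GB remain.
Put 51 GB in disk 3; 77 GB remain.
Put 51 GB in disk 3; 26 GB remain.
Put 50 GB in disk 4; 78 GB remain.
Put 47 GB in disk 4; 31 GB remain.
Put 47 GB in disk 5; 81 GB remain.
Put 46 GB in disk 5; 35 GB remain.
Put 44 GB in disk 6; 84 GB remain.
Put 43 GB in disk 6; 41 GB remain.
Put 43 GB in disk 7; 85 GB remain.
Put 43 GB in disk 7; 42 GB remain.
Put 43 GB in disk 8; 85 GB remain.
Put 43 GB in disk 8; 42 GB remain.
Put 42 GB in disk 7; 0 GB remain.

8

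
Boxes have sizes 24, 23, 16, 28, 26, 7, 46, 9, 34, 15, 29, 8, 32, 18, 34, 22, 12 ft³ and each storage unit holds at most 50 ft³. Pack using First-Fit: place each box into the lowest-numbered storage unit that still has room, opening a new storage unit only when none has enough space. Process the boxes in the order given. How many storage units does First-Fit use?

9

Put 24 ft³ in storage unit 1; 26 ft³ remain.
Put 23 ft³ in storage unit 1; 3 ft³ remain.
Put 16 ft³ in storage unit 2; 34 ft³ remain.
Put 28 ft³ in storage unit 2; 6 ft³ remain.
Put 26 ft³ in storage unit 3; 24 ft³ remain.
Put 7 ft³ in storage unit 3; 17 ft³ remain.
Put 46 ft³ in storage unit 4; 4 ft³ remain.
Put 9 ft³ in storage unit 3; 8 ft³ remain.
Put 34 ft³ in storage unit 5; 16 ft³ remain.
Put 15 ft³ in storage unit 5; 1 ft³ remain.
Put 29 ft³ in storage unit 6; 21 ft³ remain.
Put 8 ft³ in storage unit 3; 0 ft³ remain.
Put 32 ft³ in storage unit 7; 18 ft³ remain.
Put 18 ft³ in storage unit 6; 3 ft³ remain.
Put 34 ft³ in storage unit 8; 16 ft³ remain.
Put 22 ft³ in storage unit 9; 28 ft³ remain.
Put 12 ft³ in storage unit 7; 6 ft³ remain.
Final storage units: [24,23] [16,28] [26,7,9,8] [46] [34,15] [29,18] [32,12] [34] [22].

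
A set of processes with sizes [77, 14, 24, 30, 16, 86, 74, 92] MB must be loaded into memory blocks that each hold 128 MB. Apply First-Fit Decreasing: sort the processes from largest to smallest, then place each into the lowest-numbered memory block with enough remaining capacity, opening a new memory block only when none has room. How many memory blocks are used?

Sorted descending: 92, 86, 77, 74, 30, 24, 16, 14.
92 MB → memory block 1 (remaining 36 MB)
86 MB → memory block 2 (remaining 42 MB)
77 MB → memory block 3 (remaining 51 MB)
74 MB → memory block 4 (remaining 54 MB)
30 MB → memory block 1 (remaining 6 MB)
24 MB → memory block 2 (remaining 18 MB)
16 MB → memory block 2 (remaining 2 MB)
14 MB → memory block 3 (remaining 37 MB)

4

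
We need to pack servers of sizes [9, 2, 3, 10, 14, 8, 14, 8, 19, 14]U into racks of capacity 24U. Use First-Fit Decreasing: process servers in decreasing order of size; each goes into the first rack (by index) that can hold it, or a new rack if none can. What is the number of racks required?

5 racks

Sorted descending: 19, 14, 14, 14, 10, 9, 8, 8, 3, 2.
rack 1: place 19U, 5U left
rack 2: place 14U, 10U left
rack 3: place 14U, 10U left
rack 4: place 14U, 10U left
rack 2: place 10U, 0U left
rack 3: place 9U, 1U left
rack 4: place 8U, 2U left
rack 5: place 8U, 16U left
rack 1: place 3U, 2U left
rack 1: place 2U, 0U left
Final racks: [19,3,2] [14,10] [14,9] [14,8] [8].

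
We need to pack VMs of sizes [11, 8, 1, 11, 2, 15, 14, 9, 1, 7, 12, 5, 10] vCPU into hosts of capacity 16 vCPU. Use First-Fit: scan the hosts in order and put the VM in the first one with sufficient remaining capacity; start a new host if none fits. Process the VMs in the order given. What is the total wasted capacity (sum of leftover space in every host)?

22

host 1: place 11 vCPU, 5 vCPU left
host 2: place 8 vCPU, 8 vCPU left
host 1: place 1 vCPU, 4 vCPU left
host 3: place 11 vCPU, 5 vCPU left
host 1: place 2 vCPU, 2 vCPU left
host 4: place 15 vCPU, 1 vCPU left
host 5: place 14 vCPU, 2 vCPU left
host 6: place 9 vCPU, 7 vCPU left
host 1: place 1 vCPU, 1 vCPU left
host 2: place 7 vCPU, 1 vCPU left
host 7: place 12 vCPU, 4 vCPU left
host 3: place 5 vCPU, 0 vCPU left
host 8: place 10 vCPU, 6 vCPU left
8 hosts × 16 vCPU = 128 vCPU; used 106 vCPU; unused 22 vCPU.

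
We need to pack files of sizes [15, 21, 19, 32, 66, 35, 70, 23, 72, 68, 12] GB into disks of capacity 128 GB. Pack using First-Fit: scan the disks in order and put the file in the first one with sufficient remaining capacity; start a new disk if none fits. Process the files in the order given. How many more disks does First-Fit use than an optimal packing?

First-Fit: [15,21,19,32,35] [66,23,12] [70] [72] [68] → 5 disks.
Total size 433 GB; any packing needs at least ⌈433/128⌉ = 4 disks.
An optimal packing achieves that bound: [72,35,21] [70,32,23] [68,19,15,12] [66] → 4 disks.
Excess: 5 − 4 = 1.

1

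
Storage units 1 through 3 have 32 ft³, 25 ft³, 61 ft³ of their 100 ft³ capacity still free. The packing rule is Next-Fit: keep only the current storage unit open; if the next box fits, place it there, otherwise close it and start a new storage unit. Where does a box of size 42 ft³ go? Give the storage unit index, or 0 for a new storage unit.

3

Next-Fit only looks at storage unit 3, which has 61 ft³ free.
42 ft³ fits there.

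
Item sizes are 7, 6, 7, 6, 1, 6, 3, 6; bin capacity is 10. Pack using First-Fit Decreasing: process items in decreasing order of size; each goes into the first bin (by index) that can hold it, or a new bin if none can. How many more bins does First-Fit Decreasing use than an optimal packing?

First-Fit Decreasing: [7,3] [7,1] [6] [6] [6] [6] → 6 bins.
6 items exceed 5 (half the capacity), and no two of those can share a bin, so at least 6 bins are needed.
So 6 is already optimal.

0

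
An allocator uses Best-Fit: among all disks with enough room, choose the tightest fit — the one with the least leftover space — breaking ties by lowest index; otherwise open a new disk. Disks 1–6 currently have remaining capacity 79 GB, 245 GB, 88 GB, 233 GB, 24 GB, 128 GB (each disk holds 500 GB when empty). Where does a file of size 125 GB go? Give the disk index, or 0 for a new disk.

Disks with room: disk 2 (245 GB), disk 4 (233 GB), disk 6 (128 GB).
Tightest fit is disk 6 with 128 GB free.

6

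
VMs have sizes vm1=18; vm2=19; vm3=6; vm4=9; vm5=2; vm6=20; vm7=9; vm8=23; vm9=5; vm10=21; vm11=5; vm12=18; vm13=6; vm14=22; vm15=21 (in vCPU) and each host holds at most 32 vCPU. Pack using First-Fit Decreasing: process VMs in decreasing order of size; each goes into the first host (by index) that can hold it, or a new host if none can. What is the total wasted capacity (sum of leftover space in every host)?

Sorted descending: 23, 22, 21, 21, 20, 19, 18, 18, 9, 9, 6, 6, 5, 5, 2.
23 vCPU → host 1 (remaining 9 vCPU)
22 vCPU → host 2 (remaining 10 vCPU)
21 vCPU → host 3 (remaining 11 vCPU)
21 vCPU → host 4 (remaining 11 vCPU)
20 vCPU → host 5 (remaining 12 vCPU)
19 vCPU → host 6 (remaining 13 vCPU)
18 vCPU → host 7 (remaining 14 vCPU)
18 vCPU → host 8 (remaining 14 vCPU)
9 vCPU → host 1 (remaining 0 vCPU)
9 vCPU → host 2 (remaining 1 vCPU)
6 vCPU → host 3 (remaining 5 vCPU)
6 vCPU → host 4 (remaining 5 vCPU)
5 vCPU → host 3 (remaining 0 vCPU)
5 vCPU → host 4 (remaining 0 vCPU)
2 vCPU → host 5 (remaining 10 vCPU)
8 hosts × 32 vCPU = 256 vCPU; used 204 vCPU; unused 52 vCPU.

52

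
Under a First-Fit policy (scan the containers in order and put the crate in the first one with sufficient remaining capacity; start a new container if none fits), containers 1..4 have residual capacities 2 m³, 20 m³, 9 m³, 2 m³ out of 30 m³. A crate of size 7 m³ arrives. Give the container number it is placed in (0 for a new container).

2

Containers with room: container 2 (20 m³), container 3 (9 m³).
The first with room is container 2.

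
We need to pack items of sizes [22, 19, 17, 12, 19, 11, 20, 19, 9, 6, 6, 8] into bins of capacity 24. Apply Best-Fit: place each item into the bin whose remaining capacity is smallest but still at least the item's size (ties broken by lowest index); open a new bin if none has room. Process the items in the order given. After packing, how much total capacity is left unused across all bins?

Put 22 in bin 1; 2 remain.
Put 19 in bin 2; 5 remain.
Put 17 in bin 3; 7 remain.
Put 12 in bin 4; 12 remain.
Put 19 in bin 5; 5 remain.
Put 11 in bin 4; 1 remain.
Put 20 in bin 6; 4 remain.
Put 19 in bin 7; 5 remain.
Put 9 in bin 8; 15 remain.
Put 6 in bin 3; 1 remain.
Put 6 in bin 8; 9 remain.
Put 8 in bin 8; 1 remain.
8 bins × 24 = 192; used 168; unused 24.

24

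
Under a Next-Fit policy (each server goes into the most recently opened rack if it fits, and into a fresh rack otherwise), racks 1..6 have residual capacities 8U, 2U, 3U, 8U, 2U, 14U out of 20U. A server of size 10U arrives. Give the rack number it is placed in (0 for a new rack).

6

Next-Fit only looks at rack 6, which has 14U free.
10U fits there.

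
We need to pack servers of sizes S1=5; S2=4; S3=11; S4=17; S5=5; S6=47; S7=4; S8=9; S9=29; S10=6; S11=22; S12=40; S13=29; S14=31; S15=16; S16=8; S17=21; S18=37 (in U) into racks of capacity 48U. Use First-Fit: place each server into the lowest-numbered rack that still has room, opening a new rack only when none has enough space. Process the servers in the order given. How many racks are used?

9

rack 1: place S1 (5U), 43U left
rack 1: place S2 (4U), 39U left
rack 1: place S3 (11U), 28U left
rack 1: place S4 (17U), 11U left
rack 1: place S5 (5U), 6U left
rack 2: place S6 (47U), 1U left
rack 1: place S7 (4U), 2U left
rack 3: place S8 (9U), 39U left
rack 3: place S9 (29U), 10U left
rack 3: place S10 (6U), 4U left
rack 4: place S11 (22U), 26U left
rack 5: place S12 (40U), 8U left
rack 6: place S13 (29U), 19U left
rack 7: place S14 (31U), 17U left
rack 4: place S15 (16U), 10U left
rack 4: place S16 (8U), 2U left
rack 8: place S17 (21U), 27U left
rack 9: place S18 (37U), 11U left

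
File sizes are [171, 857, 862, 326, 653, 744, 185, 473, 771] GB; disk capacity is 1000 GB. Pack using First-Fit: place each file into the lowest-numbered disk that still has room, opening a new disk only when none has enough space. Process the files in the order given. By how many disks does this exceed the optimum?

1

First-Fit: [171,326,185] [857] [862] [653] [744] [473] [771] → 7 disks.
Total size 5042 GB; any packing needs at least ⌈5042/1000⌉ = 6 disks.
An optimal packing achieves that bound: [862] [857] [771,185] [744,171] [653,326] [473] → 6 disks.
Excess: 7 − 6 = 1.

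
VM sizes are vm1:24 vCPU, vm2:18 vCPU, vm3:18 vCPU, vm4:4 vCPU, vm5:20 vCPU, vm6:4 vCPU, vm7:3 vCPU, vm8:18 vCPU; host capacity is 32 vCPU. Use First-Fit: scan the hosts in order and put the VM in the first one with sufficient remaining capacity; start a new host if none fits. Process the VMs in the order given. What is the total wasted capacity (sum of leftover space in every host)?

Put vm1 (24 vCPU) in host 1; 8 vCPU remain.
Put vm2 (18 vCPU) in host 2; 14 vCPU remain.
Put vm3 (18 vCPU) in host 3; 14 vCPU remain.
Put vm4 (4 vCPU) in host 1; 4 vCPU remain.
Put vm5 (20 vCPU) in host 4; 12 vCPU remain.
Put vm6 (4 vCPU) in host 1; 0 vCPU remain.
Put vm7 (3 vCPU) in host 2; 11 vCPU remain.
Put vm8 (18 vCPU) in host 5; 14 vCPU remain.
5 hosts × 32 vCPU = 160 vCPU; used 109 vCPU; unused 51 vCPU.

51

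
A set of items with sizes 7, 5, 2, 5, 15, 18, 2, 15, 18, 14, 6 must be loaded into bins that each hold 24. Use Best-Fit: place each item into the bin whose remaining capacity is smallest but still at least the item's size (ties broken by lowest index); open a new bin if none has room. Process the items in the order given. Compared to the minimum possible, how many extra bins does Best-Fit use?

Best-Fit: [7,5,2,5,2] [15] [18,6] [15] [18] [14] → 6 bins.
Total size 107; any packing needs at least ⌈107/24⌉ = 5 bins.
An optimal packing achieves that bound: [18,6] [18,5] [15,7,2] [15,5,2] [14] → 5 bins.
Excess: 6 − 5 = 1.

1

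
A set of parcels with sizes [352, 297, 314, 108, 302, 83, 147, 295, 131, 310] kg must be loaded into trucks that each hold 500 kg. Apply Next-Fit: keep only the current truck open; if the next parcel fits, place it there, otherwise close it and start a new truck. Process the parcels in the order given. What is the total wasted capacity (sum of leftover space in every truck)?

352 kg → truck 1 (remaining 148 kg)
297 kg → truck 2 (remaining 203 kg)
314 kg → truck 3 (remaining 186 kg)
108 kg → truck 3 (remaining 78 kg)
302 kg → truck 4 (remaining 198 kg)
83 kg → truck 4 (remaining 115 kg)
147 kg → truck 5 (remaining 353 kg)
295 kg → truck 5 (remaining 58 kg)
131 kg → truck 6 (remaining 369 kg)
310 kg → truck 6 (remaining 59 kg)
6 trucks × 500 kg = 3000 kg; used 2339 kg; unused 661 kg.

661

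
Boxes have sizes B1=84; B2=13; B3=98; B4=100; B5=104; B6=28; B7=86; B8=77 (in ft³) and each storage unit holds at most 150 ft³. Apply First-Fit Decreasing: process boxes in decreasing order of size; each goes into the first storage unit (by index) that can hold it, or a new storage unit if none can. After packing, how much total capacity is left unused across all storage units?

310

Sorted descending: 104, 100, 98, 86, 84, 77, 28, 13.
Put 104 ft³ in storage unit 1; 46 ft³ remain.
Put 100 ft³ in storage unit 2; 50 ft³ remain.
Put 98 ft³ in storage unit 3; 52 ft³ remain.
Put 86 ft³ in storage unit 4; 64 ft³ remain.
Put 84 ft³ in storage unit 5; 66 ft³ remain.
Put 77 ft³ in storage unit 6; 73 ft³ remain.
Put 28 ft³ in storage unit 1; 18 ft³ remain.
Put 13 ft³ in storage unit 1; 5 ft³ remain.
6 storage units × 150 ft³ = 900 ft³; used 590 ft³; unused 310 ft³.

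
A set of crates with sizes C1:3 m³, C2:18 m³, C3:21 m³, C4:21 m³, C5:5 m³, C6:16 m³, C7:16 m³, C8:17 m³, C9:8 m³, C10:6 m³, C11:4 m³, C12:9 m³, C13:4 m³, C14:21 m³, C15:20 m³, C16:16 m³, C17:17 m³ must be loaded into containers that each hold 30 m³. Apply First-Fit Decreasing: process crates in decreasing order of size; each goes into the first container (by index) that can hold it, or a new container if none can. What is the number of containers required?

Sorted descending: 21, 21, 21, 20, 18, 17, 17, 16, 16, 16, 9, 8, 6, 5, 4, 4, 3.
container 1: place 21 m³, 9 m³ left
container 2: place 21 m³, 9 m³ left
container 3: place 21 m³, 9 m³ left
container 4: place 20 m³, 10 m³ left
container 5: place 18 m³, 12 m³ left
container 6: place 17 m³, 13 m³ left
container 7: place 17 m³, 13 m³ left
container 8: place 16 m³, 14 m³ left
container 9: place 16 m³, 14 m³ left
container 10: place 16 m³, 14 m³ left
container 1: place 9 m³, 0 m³ left
container 2: place 8 m³, 1 m³ left
container 3: place 6 m³, 3 m³ left
container 4: place 5 m³, 5 m³ left
container 4: place 4 m³, 1 m³ left
container 5: place 4 m³, 8 m³ left
container 3: place 3 m³, 0 m³ left
Final containers: [21,9] [21,8] [21,6,3] [20,5,4] [18,4] [17] [17] [16] [16] [16].

10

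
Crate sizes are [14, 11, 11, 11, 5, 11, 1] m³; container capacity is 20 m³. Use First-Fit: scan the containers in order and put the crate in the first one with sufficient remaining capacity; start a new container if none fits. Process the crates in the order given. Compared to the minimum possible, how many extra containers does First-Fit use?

0

First-Fit: [14,5,1] [11] [11] [11] [11] → 5 containers.
5 crates exceed 10 m³ (half the capacity), and no two of those can share a container, so at least 5 containers are needed.
So 5 is already optimal.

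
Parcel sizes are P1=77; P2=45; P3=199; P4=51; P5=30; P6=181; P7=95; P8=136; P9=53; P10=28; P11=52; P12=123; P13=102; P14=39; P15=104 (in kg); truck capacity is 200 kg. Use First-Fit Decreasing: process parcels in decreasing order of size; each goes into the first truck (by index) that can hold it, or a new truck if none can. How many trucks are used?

7 trucks

Sorted descending: 199, 181, 136, 123, 104, 102, 95, 77, 53, 52, 51, 45, 39, 30, 28.
Put 199 kg in truck 1; 1 kg remain.
Put 181 kg in truck 2; 19 kg remain.
Put 136 kg in truck 3; 64 kg remain.
Put 123 kg in truck 4; 77 kg remain.
Put 104 kg in truck 5; 96 kg remain.
Put 102 kg in truck 6; 98 kg remain.
Put 95 kg in truck 5; 1 kg remain.
Put 77 kg in truck 4; 0 kg remain.
Put 53 kg in truck 3; 11 kg remain.
Put 52 kg in truck 6; 46 kg remain.
Put 51 kg in truck 7; 149 kg remain.
Put 45 kg in truck 6; 1 kg remain.
Put 39 kg in truck 7; 110 kg remain.
Put 30 kg in truck 7; 80 kg remain.
Put 28 kg in truck 7; 52 kg remain.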